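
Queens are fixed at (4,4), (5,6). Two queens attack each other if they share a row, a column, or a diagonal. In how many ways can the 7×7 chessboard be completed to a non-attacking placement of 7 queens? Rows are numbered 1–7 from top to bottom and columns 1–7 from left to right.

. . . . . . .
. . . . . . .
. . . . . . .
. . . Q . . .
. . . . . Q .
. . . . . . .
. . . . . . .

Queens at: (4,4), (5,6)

2

Branch on row 1: col 3 → 1; col 5 → 1.
Sum: 1 + 1 = 2.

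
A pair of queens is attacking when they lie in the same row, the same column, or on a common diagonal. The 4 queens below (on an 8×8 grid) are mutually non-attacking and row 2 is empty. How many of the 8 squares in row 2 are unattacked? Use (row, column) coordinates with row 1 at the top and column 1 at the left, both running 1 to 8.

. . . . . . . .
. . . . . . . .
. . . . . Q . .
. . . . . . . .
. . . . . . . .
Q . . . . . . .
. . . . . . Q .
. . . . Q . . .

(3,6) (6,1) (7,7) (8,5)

(3,6) attacks row 2 at column 6 and diagonals 5, 7.
(6,1) attacks row 2 at column 1 and diagonals 5.
(7,7) attacks row 2 at column 7 and diagonals 2.
(8,5) attacks row 2 at column 5.
Attacked columns: {1, 2, 5, 6, 7}. Safe: {3, 4, 8}.

3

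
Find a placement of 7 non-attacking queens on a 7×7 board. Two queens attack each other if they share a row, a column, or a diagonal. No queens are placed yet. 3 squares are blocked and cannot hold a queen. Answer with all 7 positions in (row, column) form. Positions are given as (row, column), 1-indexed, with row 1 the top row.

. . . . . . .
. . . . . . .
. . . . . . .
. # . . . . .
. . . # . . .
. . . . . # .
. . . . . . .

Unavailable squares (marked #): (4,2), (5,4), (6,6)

Row 1: Safe: 1, 2, 3, 4, 5, 6, 7. Place at column 5.
Row 2: attacked by (1,5)→{4,5,6}. Safe: 1, 2, 3, 7. Place at column 1.
Row 3: attacked by (1,5)→{3,5,7}; (2,1)→{1,2}. Safe: 4, 6. Place at column 6.
Row 4: attacked by (1,5)→{2,5}; (2,1)→{1,3}; (3,6)→{5,6,7}. Blocked: 2. Safe: 4. Place at column 4.
Row 5: attacked by (1,5)→{1,5}; (2,1)→{1,4}; (3,6)→{4,6}; (4,4)→{3,4,5}. Blocked: 4. Safe: 2, 7. Place at column 2.
Row 6: attacked by (1,5)→{5}; (2,1)→{1,5}; (3,6)→{3,6}; (4,4)→{2,4,6}; (5,2)→{1,2,3}. Blocked: 6. Safe: 7. Place at column 7.
Row 7: attacked by (1,5)→{5}; (2,1)→{1,6}; (3,6)→{2,6}; (4,4)→{1,4,7}; (5,2)→{2,4}; (6,7)→{6,7}. Safe: 3. Place at column 3.
Columns [5, 1, 6, 4, 2, 7, 3], r−c [-4, 1, -3, 0, 3, -1, 4], r+c [6, 3, 9, 8, 7, 13, 10] are all distinct, so no two queens attack.

(1,5) (2,1) (3,6) (4,4) (5,2) (6,7) (7,3)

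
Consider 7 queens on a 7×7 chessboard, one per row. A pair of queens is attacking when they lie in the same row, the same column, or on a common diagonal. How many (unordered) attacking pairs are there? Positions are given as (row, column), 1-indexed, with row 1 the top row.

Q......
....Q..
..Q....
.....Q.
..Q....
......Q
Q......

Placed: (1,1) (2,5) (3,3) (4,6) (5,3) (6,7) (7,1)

Same column: (1,1)–(7,1) (column 1); (3,3)–(5,3) (column 3).
Same diagonal: (1,1)–(3,3) (|1−3| = |1−3| = 2); (5,3)–(7,1) (|5−7| = |3−1| = 2).
Total attacking pairs: 4.

4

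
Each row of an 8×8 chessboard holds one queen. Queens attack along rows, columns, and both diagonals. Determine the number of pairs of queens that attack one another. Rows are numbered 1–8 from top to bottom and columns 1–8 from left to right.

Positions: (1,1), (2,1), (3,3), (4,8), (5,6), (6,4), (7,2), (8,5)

2

Same column: (1,1)–(2,1) (column 1).
Same diagonal: (1,1)–(3,3) (|1−3| = |1−3| = 2).
Total attacking pairs: 2.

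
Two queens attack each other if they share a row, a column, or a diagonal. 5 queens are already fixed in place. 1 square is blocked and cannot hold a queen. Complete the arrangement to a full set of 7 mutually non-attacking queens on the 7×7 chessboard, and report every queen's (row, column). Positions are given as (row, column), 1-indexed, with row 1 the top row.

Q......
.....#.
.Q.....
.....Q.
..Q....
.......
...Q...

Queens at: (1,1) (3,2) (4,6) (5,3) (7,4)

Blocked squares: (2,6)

(1,1) (2,5) (3,2) (4,6) (5,3) (6,7) (7,4)

Row 2: attacked by (1,1)→{1,2}; (3,2)→{1,2,3}; (4,6)→{4,6}; (5,3)→{3,6}; (7,4)→{4}. Blocked: 6. Safe: 5, 7. Place at column 5.
Row 6: attacked by (1,1)→{1,6}; (2,5)→{1,5}; (3,2)→{2,5}; (4,6)→{4,6}; (5,3)→{2,3,4}; (7,4)→{3,4,5}. Safe: 7. Place at column 7.
Columns [1, 5, 2, 6, 3, 7, 4], r−c [0, -3, 1, -2, 2, -1, 3], r+c [2, 7, 5, 10, 8, 13, 11] are all distinct, so no two queens attack.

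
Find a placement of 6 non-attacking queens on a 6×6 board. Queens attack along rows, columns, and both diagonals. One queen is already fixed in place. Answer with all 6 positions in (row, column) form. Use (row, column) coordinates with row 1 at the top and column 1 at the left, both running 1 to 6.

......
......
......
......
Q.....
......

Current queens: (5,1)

Row 1: attacked by (5,1)→{1,5}. Safe: 2, 3, 4, 6. Place at column 3.
Row 2: attacked by (1,3)→{2,3,4}; (5,1)→{1,4}. Safe: 5, 6. Place at column 6.
Row 3: attacked by (1,3)→{1,3,5}; (2,6)→{5,6}; (5,1)→{1,3}. Safe: 2, 4. Place at column 2.
Row 4: attacked by (1,3)→{3,6}; (2,6)→{4,6}; (3,2)→{1,2,3}; (5,1)→{1,2}. Safe: 5. Place at column 5.
Row 6: attacked by (1,3)→{3}; (2,6)→{2,6}; (3,2)→{2,5}; (4,5)→{3,5}; (5,1)→{1,2}. Safe: 4. Place at column 4.
Columns [3, 6, 2, 5, 1, 4], r−c [-2, -4, 1, -1, 4, 2], r+c [4, 8, 5, 9, 6, 10] are all distinct, so no two queens attack.

(1,3) (2,6) (3,2) (4,5) (5,1) (6,4)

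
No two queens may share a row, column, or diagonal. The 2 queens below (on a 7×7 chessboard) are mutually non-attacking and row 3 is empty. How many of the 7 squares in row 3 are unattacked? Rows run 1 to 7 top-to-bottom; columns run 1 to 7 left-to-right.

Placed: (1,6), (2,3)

3

(1,6) attacks row 3 at column 6 and diagonals 4.
(2,3) attacks row 3 at column 3 and diagonals 2, 4.
Attacked columns: {2, 3, 4, 6}. Safe: {1, 5, 7}.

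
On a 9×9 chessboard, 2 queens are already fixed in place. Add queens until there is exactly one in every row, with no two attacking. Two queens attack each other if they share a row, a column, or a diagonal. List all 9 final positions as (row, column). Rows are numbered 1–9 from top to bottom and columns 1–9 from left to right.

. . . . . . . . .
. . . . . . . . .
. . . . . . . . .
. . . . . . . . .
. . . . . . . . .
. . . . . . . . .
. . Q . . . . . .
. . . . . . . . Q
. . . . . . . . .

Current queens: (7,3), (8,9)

(1,8) (2,1) (3,5) (4,7) (5,2) (6,6) (7,3) (8,9) (9,4)

Row 1: attacked by (7,3)→{3,9}; (8,9)→{2,9}. Safe: 1, 4, 5, 6, 7, 8. Place at column 8.
Row 2: attacked by (1,8)→{7,8,9}; (7,3)→{3,8}; (8,9)→{3,9}. Safe: 1, 2, 4, 5, 6. Place at column 1.
Row 3: attacked by (1,8)→{6,8}; (2,1)→{1,2}; (7,3)→{3,7}; (8,9)→{4,9}. Safe: 5. Place at column 5.
Row 4: attacked by (1,8)→{5,8}; (2,1)→{1,3}; (3,5)→{4,5,6}; (7,3)→{3,6}; (8,9)→{5,9}. Safe: 2, 7. Place at column 7.
Row 5: attacked by (1,8)→{4,8}; (2,1)→{1,4}; (3,5)→{3,5,7}; (4,7)→{6,7,8}; (7,3)→{1,3,5}; (8,9)→{6,9}. Safe: 2. Place at column 2.
Row 6: attacked by (1,8)→{3,8}; (2,1)→{1,5}; (3,5)→{2,5,8}; (4,7)→{5,7,9}; (5,2)→{1,2,3}; (7,3)→{2,3,4}; (8,9)→{7,9}. Safe: 6. Place at column 6.
Row 9: attacked by (1,8)→{8}; (2,1)→{1,8}; (3,5)→{5}; (4,7)→{2,7}; (5,2)→{2,6}; (6,6)→{3,6,9}; (7,3)→{1,3,5}; (8,9)→{8,9}. Safe: 4. Place at column 4.
Columns [8, 1, 5, 7, 2, 6, 3, 9, 4], r−c [-7, 1, -2, -3, 3, 0, 4, -1, 5], r+c [9, 3, 8, 11, 7, 12, 10, 17, 13] are all distinct, so no two queens attack.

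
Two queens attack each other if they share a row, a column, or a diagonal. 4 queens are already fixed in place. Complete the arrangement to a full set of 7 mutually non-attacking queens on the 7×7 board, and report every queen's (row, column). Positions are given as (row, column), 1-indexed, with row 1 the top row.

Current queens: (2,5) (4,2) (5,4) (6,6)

Row 1: attacked by (2,5)→{4,5,6}; (4,2)→{2,5}; (5,4)→{4}; (6,6)→{1,6}. Safe: 3, 7. Place at column 3.
Row 3: attacked by (1,3)→{1,3,5}; (2,5)→{4,5,6}; (4,2)→{1,2,3}; (5,4)→{2,4,6}; (6,6)→{3,6}. Safe: 7. Place at column 7.
Row 7: attacked by (1,3)→{3}; (2,5)→{5}; (3,7)→{3,7}; (4,2)→{2,5}; (5,4)→{2,4,6}; (6,6)→{5,6,7}. Safe: 1. Place at column 1.
Columns [3, 5, 7, 2, 4, 6, 1], r−c [-2, -3, -4, 2, 1, 0, 6], r+c [4, 7, 10, 6, 9, 12, 8] are all distinct, so no two queens attack.

(1,3) (2,5) (3,7) (4,2) (5,4) (6,6) (7,1)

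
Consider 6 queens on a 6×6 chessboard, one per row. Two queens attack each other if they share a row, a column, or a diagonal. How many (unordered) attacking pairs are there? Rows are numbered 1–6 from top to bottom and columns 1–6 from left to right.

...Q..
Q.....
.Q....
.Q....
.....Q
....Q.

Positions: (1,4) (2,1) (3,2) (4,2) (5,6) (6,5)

6

Same column: (3,2)–(4,2) (column 2).
Same diagonal: (1,4)–(3,2) (|1−3| = |4−2| = 2); (2,1)–(3,2) (|2−3| = |1−2| = 1); (2,1)–(6,5) (|2−6| = |1−5| = 4); (3,2)–(6,5) (|3−6| = |2−5| = 3); (5,6)–(6,5) (|5−6| = |6−5| = 1).
Total attacking pairs: 6.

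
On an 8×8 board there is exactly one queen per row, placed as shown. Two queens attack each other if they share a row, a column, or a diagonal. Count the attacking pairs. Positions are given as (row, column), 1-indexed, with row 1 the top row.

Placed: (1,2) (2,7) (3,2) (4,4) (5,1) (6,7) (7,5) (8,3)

Same column: (1,2)–(3,2) (column 2); (2,7)–(6,7) (column 7).
Same diagonal: (1,2)–(6,7) (|1−6| = |2−7| = 5).
Total attacking pairs: 3.

3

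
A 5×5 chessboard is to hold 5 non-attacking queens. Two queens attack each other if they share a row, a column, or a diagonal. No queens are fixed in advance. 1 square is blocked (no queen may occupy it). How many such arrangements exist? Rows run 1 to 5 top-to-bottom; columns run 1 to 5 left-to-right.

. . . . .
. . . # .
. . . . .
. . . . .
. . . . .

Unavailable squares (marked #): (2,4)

8

Branch on row 1: col 1 → 1; col 2 → 1; col 3 → 2; col 4 → 2; col 5 → 2.
Sum: 1 + 1 + 2 + 2 + 2 = 8.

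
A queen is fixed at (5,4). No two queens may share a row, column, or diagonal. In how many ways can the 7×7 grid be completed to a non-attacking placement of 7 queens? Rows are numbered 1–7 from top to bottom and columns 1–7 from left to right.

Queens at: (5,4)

Branch on row 1: col 1 → 0; col 2 → 1; col 3 → 1; col 5 → 1; col 6 → 1; col 7 → 0.
Sum: 0 + 1 + 1 + 1 + 1 + 0 = 4.

4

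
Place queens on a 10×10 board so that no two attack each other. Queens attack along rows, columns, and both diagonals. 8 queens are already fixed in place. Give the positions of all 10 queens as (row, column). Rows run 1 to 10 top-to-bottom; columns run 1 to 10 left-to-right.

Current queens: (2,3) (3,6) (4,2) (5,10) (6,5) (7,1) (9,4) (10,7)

Row 1: attacked by (2,3)→{2,3,4}; (3,6)→{4,6,8}; (4,2)→{2,5}; (5,10)→{6,10}; (6,5)→{5,10}; (7,1)→{1,7}; (9,4)→{4}; (10,7)→{7}. Safe: 9. Place at column 9.
Row 8: attacked by (1,9)→{2,9}; (2,3)→{3,9}; (3,6)→{1,6}; (4,2)→{2,6}; (5,10)→{7,10}; (6,5)→{3,5,7}; (7,1)→{1,2}; (9,4)→{3,4,5}; (10,7)→{5,7,9}. Safe: 8. Place at column 8.
Columns [9, 3, 6, 2, 10, 5, 1, 8, 4, 7], r−c [-8, -1, -3, 2, -5, 1, 6, 0, 5, 3], r+c [10, 5, 9, 6, 15, 11, 8, 16, 13, 17] are all distinct, so no two queens attack.

(1,9) (2,3) (3,6) (4,2) (5,10) (6,5) (7,1) (8,8) (9,4) (10,7)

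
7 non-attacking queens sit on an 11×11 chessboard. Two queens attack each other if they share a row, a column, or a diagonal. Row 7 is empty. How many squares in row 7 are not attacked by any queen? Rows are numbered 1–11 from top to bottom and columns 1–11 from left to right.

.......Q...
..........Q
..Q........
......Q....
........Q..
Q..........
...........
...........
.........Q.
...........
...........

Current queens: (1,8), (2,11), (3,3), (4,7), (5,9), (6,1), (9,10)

(1,8) attacks row 7 at column 8 and diagonals 2.
(2,11) attacks row 7 at column 11 and diagonals 6.
(3,3) attacks row 7 at column 3 and diagonals 7.
(4,7) attacks row 7 at column 7 and diagonals 4, 10.
(5,9) attacks row 7 at column 9 and diagonals 7, 11.
(6,1) attacks row 7 at column 1 and diagonals 2.
(9,10) attacks row 7 at column 10 and diagonals 8.
Attacked columns: {1, 2, 3, 4, 6, 7, 8, 9, 10, 11}. Safe: {5}.

1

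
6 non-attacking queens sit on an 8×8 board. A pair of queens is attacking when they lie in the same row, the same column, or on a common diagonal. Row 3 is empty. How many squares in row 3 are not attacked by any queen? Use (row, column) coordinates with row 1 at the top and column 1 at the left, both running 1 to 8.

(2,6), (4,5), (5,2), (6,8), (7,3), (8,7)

(2,6) attacks row 3 at column 6 and diagonals 5, 7.
(4,5) attacks row 3 at column 5 and diagonals 4, 6.
(5,2) attacks row 3 at column 2 and diagonals 4.
(6,8) attacks row 3 at column 8 and diagonals 5.
(7,3) attacks row 3 at column 3 and diagonals 7.
(8,7) attacks row 3 at column 7 and diagonals 2.
Attacked columns: {2, 3, 4, 5, 6, 7, 8}. Safe: {1}.

1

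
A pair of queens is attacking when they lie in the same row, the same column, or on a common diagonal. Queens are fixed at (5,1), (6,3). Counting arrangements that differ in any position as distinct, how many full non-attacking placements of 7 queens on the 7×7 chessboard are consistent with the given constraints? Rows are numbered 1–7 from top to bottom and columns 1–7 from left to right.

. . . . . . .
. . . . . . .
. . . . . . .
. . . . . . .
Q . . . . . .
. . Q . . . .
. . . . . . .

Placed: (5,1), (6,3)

Branch on row 1: col 2 → 1; col 4 → 0; col 6 → 0; col 7 → 1.
Sum: 1 + 0 + 0 + 1 = 2.

2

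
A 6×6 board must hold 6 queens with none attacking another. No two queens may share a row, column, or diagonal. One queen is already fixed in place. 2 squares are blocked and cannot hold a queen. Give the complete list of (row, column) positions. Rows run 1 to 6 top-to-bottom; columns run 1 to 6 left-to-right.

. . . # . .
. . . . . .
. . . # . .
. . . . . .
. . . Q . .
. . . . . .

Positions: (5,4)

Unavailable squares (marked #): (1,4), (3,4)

Row 1: attacked by (5,4)→{4}. Blocked: 4. Safe: 1, 2, 3, 5, 6. Place at column 5.
Row 2: attacked by (1,5)→{4,5,6}; (5,4)→{1,4}. Safe: 2, 3. Place at column 3.
Row 3: attacked by (1,5)→{3,5}; (2,3)→{2,3,4}; (5,4)→{2,4,6}. Blocked: 4. Safe: 1. Place at column 1.
Row 4: attacked by (1,5)→{2,5}; (2,3)→{1,3,5}; (3,1)→{1,2}; (5,4)→{3,4,5}. Safe: 6. Place at column 6.
Row 6: attacked by (1,5)→{5}; (2,3)→{3}; (3,1)→{1,4}; (4,6)→{4,6}; (5,4)→{3,4,5}. Safe: 2. Place at column 2.
Columns [5, 3, 1, 6, 4, 2], r−c [-4, -1, 2, -2, 1, 4], r+c [6, 5, 4, 10, 9, 8] are all distinct, so no two queens attack.

(1,5) (2,3) (3,1) (4,6) (5,4) (6,2)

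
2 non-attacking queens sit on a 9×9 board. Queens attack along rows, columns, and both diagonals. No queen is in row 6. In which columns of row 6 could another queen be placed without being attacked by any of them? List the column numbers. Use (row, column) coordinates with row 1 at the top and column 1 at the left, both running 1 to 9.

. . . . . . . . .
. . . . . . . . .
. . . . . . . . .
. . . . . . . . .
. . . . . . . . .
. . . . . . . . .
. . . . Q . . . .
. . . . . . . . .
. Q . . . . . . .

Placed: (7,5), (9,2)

(7,5) attacks row 6 at column 5 and diagonals 4, 6.
(9,2) attacks row 6 at column 2 and diagonals 5.
Attacked columns: {2, 4, 5, 6}. Safe: {1, 3, 7, 8, 9}.

columns 1, 3, 7, 8, 9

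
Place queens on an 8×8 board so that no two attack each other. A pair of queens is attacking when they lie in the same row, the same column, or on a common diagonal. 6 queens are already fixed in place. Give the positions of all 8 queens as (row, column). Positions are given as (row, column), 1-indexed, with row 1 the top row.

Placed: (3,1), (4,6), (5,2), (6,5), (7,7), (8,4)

Row 1: attacked by (3,1)→{1,3}; (4,6)→{3,6}; (5,2)→{2,6}; (6,5)→{5}; (7,7)→{1,7}; (8,4)→{4}. Safe: 8. Place at column 8.
Row 2: attacked by (1,8)→{7,8}; (3,1)→{1,2}; (4,6)→{4,6,8}; (5,2)→{2,5}; (6,5)→{1,5}; (7,7)→{2,7}; (8,4)→{4}. Safe: 3. Place at column 3.
Columns [8, 3, 1, 6, 2, 5, 7, 4], r−c [-7, -1, 2, -2, 3, 1, 0, 4], r+c [9, 5, 4, 10, 7, 11, 14, 12] are all distinct, so no two queens attack.

(1,8) (2,3) (3,1) (4,6) (5,2) (6,5) (7,7) (8,4)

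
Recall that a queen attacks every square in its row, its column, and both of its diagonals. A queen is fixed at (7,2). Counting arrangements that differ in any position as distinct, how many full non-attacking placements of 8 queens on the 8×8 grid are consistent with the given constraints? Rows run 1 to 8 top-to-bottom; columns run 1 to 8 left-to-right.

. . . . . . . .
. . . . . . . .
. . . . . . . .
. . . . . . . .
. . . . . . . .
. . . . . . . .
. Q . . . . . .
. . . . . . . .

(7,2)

16

Branch on row 1: col 1 → 2; col 3 → 3; col 4 → 1; col 5 → 2; col 6 → 5; col 7 → 3.
Sum: 2 + 3 + 1 + 2 + 5 + 3 = 16.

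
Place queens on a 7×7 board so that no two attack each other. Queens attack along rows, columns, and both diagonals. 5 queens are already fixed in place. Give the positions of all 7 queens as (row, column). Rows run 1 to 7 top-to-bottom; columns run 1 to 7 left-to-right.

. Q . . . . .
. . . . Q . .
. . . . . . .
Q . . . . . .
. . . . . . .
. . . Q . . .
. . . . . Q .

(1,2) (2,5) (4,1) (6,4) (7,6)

Row 3: attacked by (1,2)→{2,4}; (2,5)→{4,5,6}; (4,1)→{1,2}; (6,4)→{1,4,7}; (7,6)→{2,6}. Safe: 3. Place at column 3.
Row 5: attacked by (1,2)→{2,6}; (2,5)→{2,5}; (3,3)→{1,3,5}; (4,1)→{1,2}; (6,4)→{3,4,5}; (7,6)→{4,6}. Safe: 7. Place at column 7.
Columns [2, 5, 3, 1, 7, 4, 6], r−c [-1, -3, 0, 3, -2, 2, 1], r+c [3, 7, 6, 5, 12, 10, 13] are all distinct, so no two queens attack.

(1,2) (2,5) (3,3) (4,1) (5,7) (6,4) (7,6)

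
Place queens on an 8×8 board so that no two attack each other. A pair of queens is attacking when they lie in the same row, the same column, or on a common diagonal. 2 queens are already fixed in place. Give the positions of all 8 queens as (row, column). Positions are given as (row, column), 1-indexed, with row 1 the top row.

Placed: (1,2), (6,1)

Row 2: attacked by (1,2)→{1,2,3}; (6,1)→{1,5}. Safe: 4, 6, 7, 8. Place at column 4.
Row 3: attacked by (1,2)→{2,4}; (2,4)→{3,4,5}; (6,1)→{1,4}. Safe: 6, 7, 8. Place at column 6.
Row 4: attacked by (1,2)→{2,5}; (2,4)→{2,4,6}; (3,6)→{5,6,7}; (6,1)→{1,3}. Safe: 8. Place at column 8.
Row 5: attacked by (1,2)→{2,6}; (2,4)→{1,4,7}; (3,6)→{4,6,8}; (4,8)→{7,8}; (6,1)→{1,2}. Safe: 3, 5. Place at column 3.
Row 7: attacked by (1,2)→{2,8}; (2,4)→{4}; (3,6)→{2,6}; (4,8)→{5,8}; (5,3)→{1,3,5}; (6,1)→{1,2}. Safe: 7. Place at column 7.
Row 8: attacked by (1,2)→{2}; (2,4)→{4}; (3,6)→{1,6}; (4,8)→{4,8}; (5,3)→{3,6}; (6,1)→{1,3}; (7,7)→{6,7,8}. Safe: 5. Place at column 5.
Columns [2, 4, 6, 8, 3, 1, 7, 5], r−c [-1, -2, -3, -4, 2, 5, 0, 3], r+c [3, 6, 9, 12, 8, 7, 14, 13] are all distinct, so no two queens attack.

(1,2) (2,4) (3,6) (4,8) (5,3) (6,1) (7,7) (8,5)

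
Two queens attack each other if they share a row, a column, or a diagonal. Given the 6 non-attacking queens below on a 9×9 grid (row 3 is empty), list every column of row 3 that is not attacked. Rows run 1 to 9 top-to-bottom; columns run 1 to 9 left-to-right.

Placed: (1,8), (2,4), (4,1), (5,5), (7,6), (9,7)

columns 9

(1,8) attacks row 3 at column 8 and diagonals 6.
(2,4) attacks row 3 at column 4 and diagonals 3, 5.
(4,1) attacks row 3 at column 1 and diagonals 2.
(5,5) attacks row 3 at column 5 and diagonals 3, 7.
(7,6) attacks row 3 at column 6 and diagonals 2.
(9,7) attacks row 3 at column 7 and diagonals 1.
Attacked columns: {1, 2, 3, 4, 5, 6, 7, 8}. Safe: {9}.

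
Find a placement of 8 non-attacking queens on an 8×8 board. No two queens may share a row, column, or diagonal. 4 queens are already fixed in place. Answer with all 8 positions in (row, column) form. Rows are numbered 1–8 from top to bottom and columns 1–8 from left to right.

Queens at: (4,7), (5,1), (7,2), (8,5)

(1,3) (2,8) (3,4) (4,7) (5,1) (6,6) (7,2) (8,5)

Row 1: attacked by (4,7)→{4,7}; (5,1)→{1,5}; (7,2)→{2,8}; (8,5)→{5}. Safe: 3, 6. Place at column 3.
Row 2: attacked by (1,3)→{2,3,4}; (4,7)→{5,7}; (5,1)→{1,4}; (7,2)→{2,7}; (8,5)→{5}. Safe: 6, 8. Place at column 8.
Row 3: attacked by (1,3)→{1,3,5}; (2,8)→{7,8}; (4,7)→{6,7,8}; (5,1)→{1,3}; (7,2)→{2,6}; (8,5)→{5}. Safe: 4. Place at column 4.
Row 6: attacked by (1,3)→{3,8}; (2,8)→{4,8}; (3,4)→{1,4,7}; (4,7)→{5,7}; (5,1)→{1,2}; (7,2)→{1,2,3}; (8,5)→{3,5,7}. Safe: 6. Place at column 6.
Columns [3, 8, 4, 7, 1, 6, 2, 5], r−c [-2, -6, -1, -3, 4, 0, 5, 3], r+c [4, 10, 7, 11, 6, 12, 9, 13] are all distinct, so no two queens attack.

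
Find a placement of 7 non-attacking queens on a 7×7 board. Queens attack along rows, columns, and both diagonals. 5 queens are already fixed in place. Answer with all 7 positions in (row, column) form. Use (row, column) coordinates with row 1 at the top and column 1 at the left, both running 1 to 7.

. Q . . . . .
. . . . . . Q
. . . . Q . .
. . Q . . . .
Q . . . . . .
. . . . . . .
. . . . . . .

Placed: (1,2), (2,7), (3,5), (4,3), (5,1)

Row 6: attacked by (1,2)→{2,7}; (2,7)→{3,7}; (3,5)→{2,5}; (4,3)→{1,3,5}; (5,1)→{1,2}. Safe: 4, 6. Place at column 6.
Row 7: attacked by (1,2)→{2}; (2,7)→{2,7}; (3,5)→{1,5}; (4,3)→{3,6}; (5,1)→{1,3}; (6,6)→{5,6,7}. Safe: 4. Place at column 4.
Columns [2, 7, 5, 3, 1, 6, 4], r−c [-1, -5, -2, 1, 4, 0, 3], r+c [3, 9, 8, 7, 6, 12, 11] are all distinct, so no two queens attack.

(1,2) (2,7) (3,5) (4,3) (5,1) (6,6) (7,4)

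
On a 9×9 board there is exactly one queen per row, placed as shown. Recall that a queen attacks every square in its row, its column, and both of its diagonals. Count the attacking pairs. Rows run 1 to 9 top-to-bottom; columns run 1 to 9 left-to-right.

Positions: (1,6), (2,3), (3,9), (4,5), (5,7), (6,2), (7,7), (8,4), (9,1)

Same column: (5,7)–(7,7) (column 7).
Same diagonal: (2,3)–(4,5) (|2−4| = |3−5| = 2); (3,9)–(5,7) (|3−5| = |9−7| = 2); (3,9)–(8,4) (|3−8| = |9−4| = 5); (5,7)–(8,4) (|5−8| = |7−4| = 3); (6,2)–(8,4) (|6−8| = |2−4| = 2).
Total attacking pairs: 6.

6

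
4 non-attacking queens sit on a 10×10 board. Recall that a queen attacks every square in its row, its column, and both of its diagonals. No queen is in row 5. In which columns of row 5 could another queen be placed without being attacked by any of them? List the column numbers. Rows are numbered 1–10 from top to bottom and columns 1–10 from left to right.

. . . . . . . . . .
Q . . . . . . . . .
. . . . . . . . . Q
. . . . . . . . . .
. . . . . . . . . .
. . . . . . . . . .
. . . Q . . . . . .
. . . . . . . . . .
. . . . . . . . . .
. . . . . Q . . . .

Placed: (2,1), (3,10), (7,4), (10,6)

columns 3, 5, 7, 9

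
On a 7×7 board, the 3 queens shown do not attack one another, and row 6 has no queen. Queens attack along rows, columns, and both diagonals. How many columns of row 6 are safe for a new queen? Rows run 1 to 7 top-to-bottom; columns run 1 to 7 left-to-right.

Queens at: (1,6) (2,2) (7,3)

2

(1,6) attacks row 6 at column 6 and diagonals 1.
(2,2) attacks row 6 at column 2 and diagonals 6.
(7,3) attacks row 6 at column 3 and diagonals 2, 4.
Attacked columns: {1, 2, 3, 4, 6}. Safe: {5, 7}.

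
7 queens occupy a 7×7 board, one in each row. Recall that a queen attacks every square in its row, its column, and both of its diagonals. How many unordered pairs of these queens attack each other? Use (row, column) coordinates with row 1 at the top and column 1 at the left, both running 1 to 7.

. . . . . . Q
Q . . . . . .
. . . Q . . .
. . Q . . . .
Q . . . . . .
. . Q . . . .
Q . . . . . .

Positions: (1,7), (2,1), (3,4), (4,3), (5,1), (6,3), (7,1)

7

Same column: (2,1)–(5,1) (column 1); (2,1)–(7,1) (column 1); (4,3)–(6,3) (column 3); (5,1)–(7,1) (column 1).
Same diagonal: (1,7)–(7,1) (|1−7| = |7−1| = 6); (2,1)–(4,3) (|2−4| = |1−3| = 2); (3,4)–(4,3) (|3−4| = |4−3| = 1).
Total attacking pairs: 7.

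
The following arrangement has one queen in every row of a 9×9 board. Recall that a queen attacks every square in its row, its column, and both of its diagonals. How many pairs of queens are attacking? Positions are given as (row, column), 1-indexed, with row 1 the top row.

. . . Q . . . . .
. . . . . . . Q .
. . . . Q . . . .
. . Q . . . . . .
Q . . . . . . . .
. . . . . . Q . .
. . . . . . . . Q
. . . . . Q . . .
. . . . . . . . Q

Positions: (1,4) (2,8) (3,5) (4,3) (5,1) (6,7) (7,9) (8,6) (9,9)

2

Same column: (7,9)–(9,9) (column 9).
Same diagonal: (3,5)–(7,9) (|3−7| = |5−9| = 4).
Total attacking pairs: 2.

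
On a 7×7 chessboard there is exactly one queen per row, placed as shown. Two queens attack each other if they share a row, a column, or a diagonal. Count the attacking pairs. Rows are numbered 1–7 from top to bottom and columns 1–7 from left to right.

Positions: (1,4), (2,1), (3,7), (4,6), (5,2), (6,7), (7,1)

Same column: (2,1)–(7,1) (column 1); (3,7)–(6,7) (column 7).
Same diagonal: (3,7)–(4,6) (|3−4| = |7−6| = 1).
Total attacking pairs: 3.

3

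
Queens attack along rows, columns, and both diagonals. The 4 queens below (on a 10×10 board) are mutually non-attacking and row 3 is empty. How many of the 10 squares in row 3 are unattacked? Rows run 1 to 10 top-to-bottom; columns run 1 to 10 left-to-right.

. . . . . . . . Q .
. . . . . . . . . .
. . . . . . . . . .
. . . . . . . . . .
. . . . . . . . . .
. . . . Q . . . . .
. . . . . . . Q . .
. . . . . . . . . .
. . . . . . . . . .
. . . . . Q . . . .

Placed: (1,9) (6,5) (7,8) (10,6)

(1,9) attacks row 3 at column 9 and diagonals 7.
(6,5) attacks row 3 at column 5 and diagonals 2, 8.
(7,8) attacks row 3 at column 8 and diagonals 4.
(10,6) attacks row 3 at column 6.
Attacked columns: {2, 4, 5, 6, 7, 8, 9}. Safe: {1, 3, 10}.

3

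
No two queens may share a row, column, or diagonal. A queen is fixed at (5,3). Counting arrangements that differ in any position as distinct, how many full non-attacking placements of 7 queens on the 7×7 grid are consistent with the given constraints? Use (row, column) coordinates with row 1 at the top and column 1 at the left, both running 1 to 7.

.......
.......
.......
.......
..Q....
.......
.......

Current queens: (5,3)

6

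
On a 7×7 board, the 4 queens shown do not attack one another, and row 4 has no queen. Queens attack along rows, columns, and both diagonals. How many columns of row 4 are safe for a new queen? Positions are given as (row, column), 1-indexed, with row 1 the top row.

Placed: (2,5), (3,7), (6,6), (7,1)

(2,5) attacks row 4 at column 5 and diagonals 3, 7.
(3,7) attacks row 4 at column 7 and diagonals 6.
(6,6) attacks row 4 at column 6 and diagonals 4.
(7,1) attacks row 4 at column 1 and diagonals 4.
Attacked columns: {1, 3, 4, 5, 6, 7}. Safe: {2}.

1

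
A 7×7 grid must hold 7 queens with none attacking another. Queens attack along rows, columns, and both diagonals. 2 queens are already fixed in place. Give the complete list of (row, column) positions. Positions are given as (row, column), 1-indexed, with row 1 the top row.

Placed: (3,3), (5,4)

(1,2) (2,6) (3,3) (4,7) (5,4) (6,1) (7,5)

Row 1: attacked by (3,3)→{1,3,5}; (5,4)→{4}. Safe: 2, 6, 7. Place at column 2.
Row 2: attacked by (1,2)→{1,2,3}; (3,3)→{2,3,4}; (5,4)→{1,4,7}. Safe: 5, 6. Place at column 6.
Row 4: attacked by (1,2)→{2,5}; (2,6)→{4,6}; (3,3)→{2,3,4}; (5,4)→{3,4,5}. Safe: 1, 7. Place at column 7.
Row 6: attacked by (1,2)→{2,7}; (2,6)→{2,6}; (3,3)→{3,6}; (4,7)→{5,7}; (5,4)→{3,4,5}. Safe: 1. Place at column 1.
Row 7: attacked by (1,2)→{2}; (2,6)→{1,6}; (3,3)→{3,7}; (4,7)→{4,7}; (5,4)→{2,4,6}; (6,1)→{1,2}. Safe: 5. Place at column 5.
Columns [2, 6, 3, 7, 4, 1, 5], r−c [-1, -4, 0, -3, 1, 5, 2], r+c [3, 8, 6, 11, 9, 7, 12] are all distinct, so no two queens attack.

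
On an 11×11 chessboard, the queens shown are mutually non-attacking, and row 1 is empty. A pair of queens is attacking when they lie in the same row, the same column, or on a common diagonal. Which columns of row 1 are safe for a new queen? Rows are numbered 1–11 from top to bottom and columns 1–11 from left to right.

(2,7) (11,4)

columns 1, 2, 3, 5, 9, 10, 11

(2,7) attacks row 1 at column 7 and diagonals 6, 8.
(11,4) attacks row 1 at column 4.
Attacked columns: {4, 6, 7, 8}. Safe: {1, 2, 3, 5, 9, 10, 11}.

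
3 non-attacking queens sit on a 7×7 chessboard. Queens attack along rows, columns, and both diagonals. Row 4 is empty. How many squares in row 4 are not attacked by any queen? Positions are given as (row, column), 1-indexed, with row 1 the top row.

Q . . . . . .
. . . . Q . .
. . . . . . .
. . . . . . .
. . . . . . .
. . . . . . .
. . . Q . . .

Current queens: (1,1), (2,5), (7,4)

(1,1) attacks row 4 at column 1 and diagonals 4.
(2,5) attacks row 4 at column 5 and diagonals 3, 7.
(7,4) attacks row 4 at column 4 and diagonals 1, 7.
Attacked columns: {1, 3, 4, 5, 7}. Safe: {2, 6}.

2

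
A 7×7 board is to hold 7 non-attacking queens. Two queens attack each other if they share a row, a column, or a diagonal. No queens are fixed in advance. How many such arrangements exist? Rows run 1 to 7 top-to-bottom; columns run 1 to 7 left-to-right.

Branch on row 1: col 1 → 4; col 2 → 7; col 3 → 6; col 4 → 6; col 5 → 6; col 6 → 7; col 7 → 4.
Sum: 4 + 7 + 6 + 6 + 6 + 7 + 4 = 40.
(This is the classic 7-queens count.)

40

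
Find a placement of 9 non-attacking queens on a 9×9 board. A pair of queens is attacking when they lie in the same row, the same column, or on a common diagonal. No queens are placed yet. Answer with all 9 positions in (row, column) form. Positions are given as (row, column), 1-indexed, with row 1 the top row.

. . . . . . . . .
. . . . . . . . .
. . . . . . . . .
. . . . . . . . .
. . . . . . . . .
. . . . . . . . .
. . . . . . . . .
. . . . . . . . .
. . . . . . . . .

(1,2) (2,5) (3,8) (4,1) (5,9) (6,6) (7,3) (8,7) (9,4)

Row 1: Safe: 1, 2, 3, 4, 5, 6, 7, 8, 9. Place at column 2.
Row 2: attacked by (1,2)→{1,2,3}. Safe: 4, 5, 6, 7, 8, 9. Place at column 5.
Row 3: attacked by (1,2)→{2,4}; (2,5)→{4,5,6}. Safe: 1, 3, 7, 8, 9. Place at column 8.
Row 4: attacked by (1,2)→{2,5}; (2,5)→{3,5,7}; (3,8)→{7,8,9}. Safe: 1, 4, 6. Place at column 1.
Row 5: attacked by (1,2)→{2,6}; (2,5)→{2,5,8}; (3,8)→{6,8}; (4,1)→{1,2}. Safe: 3, 4, 7, 9. Place at column 9.
Row 6: attacked by (1,2)→{2,7}; (2,5)→{1,5,9}; (3,8)→{5,8}; (4,1)→{1,3}; (5,9)→{8,9}. Safe: 4, 6. Place at column 6.
Row 7: attacked by (1,2)→{2,8}; (2,5)→{5}; (3,8)→{4,8}; (4,1)→{1,4}; (5,9)→{7,9}; (6,6)→{5,6,7}. Safe: 3. Place at column 3.
Row 8: attacked by (1,2)→{2,9}; (2,5)→{5}; (3,8)→{3,8}; (4,1)→{1,5}; (5,9)→{6,9}; (6,6)→{4,6,8}; (7,3)→{2,3,4}. Safe: 7. Place at column 7.
Row 9: attacked by (1,2)→{2}; (2,5)→{5}; (3,8)→{2,8}; (4,1)→{1,6}; (5,9)→{5,9}; (6,6)→{3,6,9}; (7,3)→{1,3,5}; (8,7)→{6,7,8}. Safe: 4. Place at column 4.
Columns [2, 5, 8, 1, 9, 6, 3, 7, 4], r−c [-1, -3, -5, 3, -4, 0, 4, 1, 5], r+c [3, 7, 11, 5, 14, 12, 10, 15, 13] are all distinct, so no two queens attack.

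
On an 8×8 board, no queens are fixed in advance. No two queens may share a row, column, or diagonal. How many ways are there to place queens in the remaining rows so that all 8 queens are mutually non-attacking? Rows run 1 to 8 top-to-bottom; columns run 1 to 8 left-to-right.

92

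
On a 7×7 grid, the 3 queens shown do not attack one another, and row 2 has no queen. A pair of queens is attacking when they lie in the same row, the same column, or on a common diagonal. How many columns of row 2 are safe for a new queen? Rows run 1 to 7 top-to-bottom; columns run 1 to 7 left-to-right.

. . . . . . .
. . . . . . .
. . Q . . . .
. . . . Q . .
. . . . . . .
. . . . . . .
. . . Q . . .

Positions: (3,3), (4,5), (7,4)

2

(3,3) attacks row 2 at column 3 and diagonals 2, 4.
(4,5) attacks row 2 at column 5 and diagonals 3, 7.
(7,4) attacks row 2 at column 4.
Attacked columns: {2, 3, 4, 5, 7}. Safe: {1, 6}.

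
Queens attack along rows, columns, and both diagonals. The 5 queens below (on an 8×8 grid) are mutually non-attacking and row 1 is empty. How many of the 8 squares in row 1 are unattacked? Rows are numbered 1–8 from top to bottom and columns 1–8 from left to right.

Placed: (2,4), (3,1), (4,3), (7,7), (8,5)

2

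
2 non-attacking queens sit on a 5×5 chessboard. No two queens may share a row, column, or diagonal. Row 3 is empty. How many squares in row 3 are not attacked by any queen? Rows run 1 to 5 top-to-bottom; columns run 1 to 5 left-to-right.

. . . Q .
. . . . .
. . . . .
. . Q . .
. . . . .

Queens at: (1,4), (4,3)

2

(1,4) attacks row 3 at column 4 and diagonals 2.
(4,3) attacks row 3 at column 3 and diagonals 2, 4.
Attacked columns: {2, 3, 4}. Safe: {1, 5}.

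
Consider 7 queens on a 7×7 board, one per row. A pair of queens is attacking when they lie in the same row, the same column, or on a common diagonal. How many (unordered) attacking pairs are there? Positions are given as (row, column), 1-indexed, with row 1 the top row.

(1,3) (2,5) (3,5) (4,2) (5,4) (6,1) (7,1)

5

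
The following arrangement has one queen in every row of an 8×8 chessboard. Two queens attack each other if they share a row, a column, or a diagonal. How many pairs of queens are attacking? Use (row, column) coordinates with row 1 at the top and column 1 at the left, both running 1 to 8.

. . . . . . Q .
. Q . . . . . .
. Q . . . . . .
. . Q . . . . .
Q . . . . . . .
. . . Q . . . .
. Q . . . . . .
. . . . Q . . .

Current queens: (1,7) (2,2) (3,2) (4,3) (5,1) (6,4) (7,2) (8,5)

Same column: (2,2)–(3,2) (column 2); (2,2)–(7,2) (column 2); (3,2)–(7,2) (column 2).
Same diagonal: (3,2)–(4,3) (|3−4| = |2−3| = 1).
Total attacking pairs: 4.

4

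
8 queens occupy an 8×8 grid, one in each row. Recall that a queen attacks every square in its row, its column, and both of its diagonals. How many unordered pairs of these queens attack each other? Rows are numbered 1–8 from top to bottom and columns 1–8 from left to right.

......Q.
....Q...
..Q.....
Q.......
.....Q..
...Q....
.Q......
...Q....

Same column: (6,4)–(8,4) (column 4).
Total attacking pairs: 1.

1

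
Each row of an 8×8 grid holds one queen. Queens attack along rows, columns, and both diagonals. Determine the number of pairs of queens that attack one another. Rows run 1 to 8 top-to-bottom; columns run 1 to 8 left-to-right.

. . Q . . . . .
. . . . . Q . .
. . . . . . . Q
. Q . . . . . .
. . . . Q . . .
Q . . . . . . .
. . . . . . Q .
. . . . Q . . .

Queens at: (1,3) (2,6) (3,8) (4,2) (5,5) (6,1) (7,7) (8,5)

2

Same column: (5,5)–(8,5) (column 5).
Same diagonal: (5,5)–(7,7) (|5−7| = |5−7| = 2).
Total attacking pairs: 2.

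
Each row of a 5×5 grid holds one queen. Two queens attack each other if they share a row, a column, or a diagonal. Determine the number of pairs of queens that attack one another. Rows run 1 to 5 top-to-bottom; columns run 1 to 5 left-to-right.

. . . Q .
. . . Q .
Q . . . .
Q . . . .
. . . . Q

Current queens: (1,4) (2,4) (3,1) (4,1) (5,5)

Same column: (1,4)–(2,4) (column 4); (3,1)–(4,1) (column 1).
Same diagonal: (1,4)–(4,1) (|1−4| = |4−1| = 3).
Total attacking pairs: 3.

3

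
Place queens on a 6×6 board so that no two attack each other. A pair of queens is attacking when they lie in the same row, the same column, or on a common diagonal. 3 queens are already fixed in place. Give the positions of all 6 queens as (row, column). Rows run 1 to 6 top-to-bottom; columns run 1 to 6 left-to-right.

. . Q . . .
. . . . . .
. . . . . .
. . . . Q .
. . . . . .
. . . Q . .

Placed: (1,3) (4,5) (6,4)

(1,3) (2,6) (3,2) (4,5) (5,1) (6,4)

Row 2: attacked by (1,3)→{2,3,4}; (4,5)→{3,5}; (6,4)→{4}. Safe: 1, 6. Place at column 6.
Row 3: attacked by (1,3)→{1,3,5}; (2,6)→{5,6}; (4,5)→{4,5,6}; (6,4)→{1,4}. Safe: 2. Place at column 2.
Row 5: attacked by (1,3)→{3}; (2,6)→{3,6}; (3,2)→{2,4}; (4,5)→{4,5,6}; (6,4)→{3,4,5}. Safe: 1. Place at column 1.
Columns [3, 6, 2, 5, 1, 4], r−c [-2, -4, 1, -1, 4, 2], r+c [4, 8, 5, 9, 6, 10] are all distinct, so no two queens attack.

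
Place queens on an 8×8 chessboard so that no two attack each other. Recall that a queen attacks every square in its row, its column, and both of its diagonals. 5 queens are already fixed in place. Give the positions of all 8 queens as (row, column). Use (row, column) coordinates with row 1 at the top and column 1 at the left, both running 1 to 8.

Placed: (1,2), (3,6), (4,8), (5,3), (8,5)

(1,2) (2,4) (3,6) (4,8) (5,3) (6,1) (7,7) (8,5)

Row 2: attacked by (1,2)→{1,2,3}; (3,6)→{5,6,7}; (4,8)→{6,8}; (5,3)→{3,6}; (8,5)→{5}. Safe: 4. Place at column 4.
Row 6: attacked by (1,2)→{2,7}; (2,4)→{4,8}; (3,6)→{3,6}; (4,8)→{6,8}; (5,3)→{2,3,4}; (8,5)→{3,5,7}. Safe: 1. Place at column 1.
Row 7: attacked by (1,2)→{2,8}; (2,4)→{4}; (3,6)→{2,6}; (4,8)→{5,8}; (5,3)→{1,3,5}; (6,1)→{1,2}; (8,5)→{4,5,6}. Safe: 7. Place at column 7.
Columns [2, 4, 6, 8, 3, 1, 7, 5], r−c [-1, -2, -3, -4, 2, 5, 0, 3], r+c [3, 6, 9, 12, 8, 7, 14, 13] are all distinct, so no two queens attack.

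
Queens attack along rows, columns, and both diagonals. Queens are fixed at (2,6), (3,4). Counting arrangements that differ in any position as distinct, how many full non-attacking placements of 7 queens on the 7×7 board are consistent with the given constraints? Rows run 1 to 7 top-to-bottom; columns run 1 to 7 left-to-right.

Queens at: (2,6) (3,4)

Branch on row 1: col 1 → 1; col 3 → 0.
Sum: 1 + 0 = 1.

1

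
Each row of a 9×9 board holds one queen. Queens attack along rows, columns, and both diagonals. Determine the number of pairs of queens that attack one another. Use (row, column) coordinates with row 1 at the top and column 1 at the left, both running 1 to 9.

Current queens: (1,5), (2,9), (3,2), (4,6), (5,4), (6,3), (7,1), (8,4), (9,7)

Same column: (5,4)–(8,4) (column 4).
Same diagonal: (3,2)–(5,4) (|3−5| = |2−4| = 2); (5,4)–(6,3) (|5−6| = |4−3| = 1).
Total attacking pairs: 3.

3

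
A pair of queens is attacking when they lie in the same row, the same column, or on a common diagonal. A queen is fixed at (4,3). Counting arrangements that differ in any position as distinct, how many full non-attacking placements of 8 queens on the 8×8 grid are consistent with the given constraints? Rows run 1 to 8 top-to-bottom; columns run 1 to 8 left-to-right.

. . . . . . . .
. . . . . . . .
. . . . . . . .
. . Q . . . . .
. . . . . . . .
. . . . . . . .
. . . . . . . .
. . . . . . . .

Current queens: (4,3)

12

Branch on row 1: col 1 → 1; col 2 → 1; col 4 → 6; col 5 → 1; col 7 → 1; col 8 → 2.
Sum: 1 + 1 + 6 + 1 + 1 + 2 = 12.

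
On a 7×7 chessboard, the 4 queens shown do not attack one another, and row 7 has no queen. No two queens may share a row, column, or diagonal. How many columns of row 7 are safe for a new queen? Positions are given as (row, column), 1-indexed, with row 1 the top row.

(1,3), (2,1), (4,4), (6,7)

(1,3) attacks row 7 at column 3.
(2,1) attacks row 7 at column 1 and diagonals 6.
(4,4) attacks row 7 at column 4 and diagonals 1, 7.
(6,7) attacks row 7 at column 7 and diagonals 6.
Attacked columns: {1, 3, 4, 6, 7}. Safe: {2, 5}.

2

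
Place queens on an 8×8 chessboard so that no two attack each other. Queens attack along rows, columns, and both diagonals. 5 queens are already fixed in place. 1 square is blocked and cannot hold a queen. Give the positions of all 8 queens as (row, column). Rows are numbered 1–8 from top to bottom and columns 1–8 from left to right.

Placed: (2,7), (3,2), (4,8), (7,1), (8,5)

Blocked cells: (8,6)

Row 1: attacked by (2,7)→{6,7,8}; (3,2)→{2,4}; (4,8)→{5,8}; (7,1)→{1,7}; (8,5)→{5}. Safe: 3. Place at column 3.
Row 5: attacked by (1,3)→{3,7}; (2,7)→{4,7}; (3,2)→{2,4}; (4,8)→{7,8}; (7,1)→{1,3}; (8,5)→{2,5,8}. Safe: 6. Place at column 6.
Row 6: attacked by (1,3)→{3,8}; (2,7)→{3,7}; (3,2)→{2,5}; (4,8)→{6,8}; (5,6)→{5,6,7}; (7,1)→{1,2}; (8,5)→{3,5,7}. Safe: 4. Place at column 4.
Columns [3, 7, 2, 8, 6, 4, 1, 5], r−c [-2, -5, 1, -4, -1, 2, 6, 3], r+c [4, 9, 5, 12, 11, 10, 8, 13] are all distinct, so no two queens attack.

(1,3) (2,7) (3,2) (4,8) (5,6) (6,4) (7,1) (8,5)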